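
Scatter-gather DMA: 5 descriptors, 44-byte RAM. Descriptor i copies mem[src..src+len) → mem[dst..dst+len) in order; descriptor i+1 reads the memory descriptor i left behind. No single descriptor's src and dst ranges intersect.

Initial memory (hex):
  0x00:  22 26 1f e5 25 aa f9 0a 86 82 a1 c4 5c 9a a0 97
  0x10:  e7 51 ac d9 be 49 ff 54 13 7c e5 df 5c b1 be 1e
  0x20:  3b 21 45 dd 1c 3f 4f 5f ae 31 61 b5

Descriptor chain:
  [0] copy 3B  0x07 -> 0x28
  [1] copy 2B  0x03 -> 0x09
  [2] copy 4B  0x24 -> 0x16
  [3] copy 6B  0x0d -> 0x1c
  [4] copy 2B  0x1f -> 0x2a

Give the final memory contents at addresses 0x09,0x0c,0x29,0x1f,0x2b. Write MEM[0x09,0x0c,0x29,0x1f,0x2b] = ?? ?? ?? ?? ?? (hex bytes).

MEM[0x09,0x0c,0x29,0x1f,0x2b] = e5 5c 86 e7 51

D0: mem[0x28..0x2a] <- [0a 86 82]
D1: mem[0x09..0x0a] <- [e5 25]
D2: mem[0x16..0x19] <- [1c 3f 4f 5f]
D3: mem[0x1c..0x21] <- [9a a0 97 e7 51 ac]
D4: mem[0x2a..0x2b] <- [e7 51]
query mem[0x09]=0xe5, mem[0x0c]=0x5c, mem[0x29]=0x86, mem[0x1f]=0xe7, mem[0x2b]=0x51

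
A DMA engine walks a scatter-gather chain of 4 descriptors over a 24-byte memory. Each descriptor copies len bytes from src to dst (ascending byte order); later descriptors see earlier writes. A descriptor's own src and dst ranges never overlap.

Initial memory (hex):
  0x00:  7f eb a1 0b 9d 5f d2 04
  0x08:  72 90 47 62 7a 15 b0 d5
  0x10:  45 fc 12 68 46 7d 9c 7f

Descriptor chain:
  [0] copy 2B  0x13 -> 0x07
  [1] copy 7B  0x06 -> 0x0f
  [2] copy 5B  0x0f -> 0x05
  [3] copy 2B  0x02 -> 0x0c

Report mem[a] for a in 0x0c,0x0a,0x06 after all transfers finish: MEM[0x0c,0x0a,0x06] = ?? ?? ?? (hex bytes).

MEM[0x0c,0x0a,0x06] = a1 47 68

[0] 0x13->0x07 len=2 : 68 46
[1] 0x06->0x0f len=7 : d2 68 46 90 47 62 7a
[2] 0x0f->0x05 len=5 : d2 68 46 90 47
[3] 0x02->0x0c len=2 : a1 0b
query mem[0x0c]=0xa1, mem[0x0a]=0x47, mem[0x06]=0x68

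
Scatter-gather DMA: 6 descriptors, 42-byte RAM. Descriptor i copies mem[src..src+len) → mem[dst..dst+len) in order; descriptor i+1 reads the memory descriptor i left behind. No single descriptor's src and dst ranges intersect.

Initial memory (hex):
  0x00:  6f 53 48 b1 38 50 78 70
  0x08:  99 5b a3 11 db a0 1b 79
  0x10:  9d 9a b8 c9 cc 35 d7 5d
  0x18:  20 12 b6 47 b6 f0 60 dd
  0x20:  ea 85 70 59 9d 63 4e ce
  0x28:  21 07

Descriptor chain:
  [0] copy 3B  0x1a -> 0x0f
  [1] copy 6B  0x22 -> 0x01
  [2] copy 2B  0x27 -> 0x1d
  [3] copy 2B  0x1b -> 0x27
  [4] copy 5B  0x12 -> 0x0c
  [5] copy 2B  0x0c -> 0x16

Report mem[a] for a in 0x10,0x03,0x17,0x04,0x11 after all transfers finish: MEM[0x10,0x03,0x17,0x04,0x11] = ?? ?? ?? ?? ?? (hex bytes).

D0: mem[0x0f..0x11] <- [b6 47 b6]
D1: mem[0x01..0x06] <- [70 59 9d 63 4e ce]
D2: mem[0x1d..0x1e] <- [ce 21]
D3: mem[0x27..0x28] <- [47 b6]
D4: mem[0x0c..0x10] <- [b8 c9 cc 35 d7]
D5: mem[0x16..0x17] <- [b8 c9]
query mem[0x10]=0xd7, mem[0x03]=0x9d, mem[0x17]=0xc9, mem[0x04]=0x63, mem[0x11]=0xb6

MEM[0x10,0x03,0x17,0x04,0x11] = d7 9d c9 63 b6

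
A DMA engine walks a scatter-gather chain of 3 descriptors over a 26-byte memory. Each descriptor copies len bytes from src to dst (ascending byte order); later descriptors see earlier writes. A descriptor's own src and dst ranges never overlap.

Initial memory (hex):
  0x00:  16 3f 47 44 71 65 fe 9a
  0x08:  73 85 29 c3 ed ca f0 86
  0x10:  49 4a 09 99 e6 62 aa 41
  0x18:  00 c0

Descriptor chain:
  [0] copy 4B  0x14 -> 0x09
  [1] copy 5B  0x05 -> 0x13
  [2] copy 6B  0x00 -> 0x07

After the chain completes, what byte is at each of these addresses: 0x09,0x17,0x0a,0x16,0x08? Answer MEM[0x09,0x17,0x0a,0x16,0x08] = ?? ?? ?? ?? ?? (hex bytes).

  after D0: wrote 4B at 0x09 = e662aa41
  after D1: wrote 5B at 0x13 = 65fe9a73e6
  after D2: wrote 6B at 0x07 = 163f47447165
query mem[0x09]=0x47, mem[0x17]=0xe6, mem[0x0a]=0x44, mem[0x16]=0x73, mem[0x08]=0x3f

MEM[0x09,0x17,0x0a,0x16,0x08] = 47 e6 44 73 3f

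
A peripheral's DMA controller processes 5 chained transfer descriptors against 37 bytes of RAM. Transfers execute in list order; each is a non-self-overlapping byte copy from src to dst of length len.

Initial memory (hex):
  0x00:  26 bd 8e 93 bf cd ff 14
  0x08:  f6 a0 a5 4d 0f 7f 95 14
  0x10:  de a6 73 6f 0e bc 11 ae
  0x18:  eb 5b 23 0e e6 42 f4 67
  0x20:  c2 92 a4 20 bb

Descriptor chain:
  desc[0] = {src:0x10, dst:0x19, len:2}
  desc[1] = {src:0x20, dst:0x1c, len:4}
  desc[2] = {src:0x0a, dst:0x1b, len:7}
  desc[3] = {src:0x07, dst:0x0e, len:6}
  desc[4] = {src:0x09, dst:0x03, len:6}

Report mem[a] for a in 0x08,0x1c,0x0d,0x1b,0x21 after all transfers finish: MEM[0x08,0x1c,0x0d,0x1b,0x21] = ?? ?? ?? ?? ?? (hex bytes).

D0: mem[0x19..0x1a] <- [de a6]
D1: mem[0x1c..0x1f] <- [c2 92 a4 20]
D2: mem[0x1b..0x21] <- [a5 4d 0f 7f 95 14 de]
D3: mem[0x0e..0x13] <- [14 f6 a0 a5 4d 0f]
D4: mem[0x03..0x08] <- [a0 a5 4d 0f 7f 14]
query mem[0x08]=0x14, mem[0x1c]=0x4d, mem[0x0d]=0x7f, mem[0x1b]=0xa5, mem[0x21]=0xde

MEM[0x08,0x1c,0x0d,0x1b,0x21] = 14 4d 7f a5 de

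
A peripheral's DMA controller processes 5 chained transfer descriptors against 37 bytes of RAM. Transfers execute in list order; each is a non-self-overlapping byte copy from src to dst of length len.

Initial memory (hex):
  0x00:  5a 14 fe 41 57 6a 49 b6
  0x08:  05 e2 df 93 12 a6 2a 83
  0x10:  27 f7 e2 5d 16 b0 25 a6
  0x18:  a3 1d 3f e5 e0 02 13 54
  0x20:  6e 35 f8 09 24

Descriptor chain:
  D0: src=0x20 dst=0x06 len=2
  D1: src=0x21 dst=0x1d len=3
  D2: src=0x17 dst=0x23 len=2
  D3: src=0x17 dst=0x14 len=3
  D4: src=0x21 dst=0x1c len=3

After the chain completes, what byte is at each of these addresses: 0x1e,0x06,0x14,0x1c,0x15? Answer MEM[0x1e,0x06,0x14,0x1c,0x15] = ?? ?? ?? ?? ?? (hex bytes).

MEM[0x1e,0x06,0x14,0x1c,0x15] = a6 6e a6 35 a3

#0 dst[0x06+2] := {0x6e,0x35}
#1 dst[0x1d+3] := {0x35,0xf8,0x09}
#2 dst[0x23+2] := {0xa6,0xa3}
#3 dst[0x14+3] := {0xa6,0xa3,0x1d}
#4 dst[0x1c+3] := {0x35,0xf8,0xa6}
query mem[0x1e]=0xa6, mem[0x06]=0x6e, mem[0x14]=0xa6, mem[0x1c]=0x35, mem[0x15]=0xa3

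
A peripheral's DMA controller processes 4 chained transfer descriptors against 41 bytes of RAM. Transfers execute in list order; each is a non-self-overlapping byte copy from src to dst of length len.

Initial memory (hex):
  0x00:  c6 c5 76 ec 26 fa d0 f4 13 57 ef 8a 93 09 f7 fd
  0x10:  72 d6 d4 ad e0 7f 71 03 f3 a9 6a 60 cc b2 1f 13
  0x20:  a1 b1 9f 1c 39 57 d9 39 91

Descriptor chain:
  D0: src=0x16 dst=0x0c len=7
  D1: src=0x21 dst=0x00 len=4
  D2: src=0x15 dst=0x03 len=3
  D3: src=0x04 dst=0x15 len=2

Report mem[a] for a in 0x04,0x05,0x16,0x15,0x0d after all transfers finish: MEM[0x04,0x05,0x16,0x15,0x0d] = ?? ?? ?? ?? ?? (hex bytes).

MEM[0x04,0x05,0x16,0x15,0x0d] = 71 03 03 71 03

D0: mem[0x0c..0x12] <- [71 03 f3 a9 6a 60 cc]
D1: mem[0x00..0x03] <- [b1 9f 1c 39]
D2: mem[0x03..0x05] <- [7f 71 03]
D3: mem[0x15..0x16] <- [71 03]
query mem[0x04]=0x71, mem[0x05]=0x03, mem[0x16]=0x03, mem[0x15]=0x71, mem[0x0d]=0x03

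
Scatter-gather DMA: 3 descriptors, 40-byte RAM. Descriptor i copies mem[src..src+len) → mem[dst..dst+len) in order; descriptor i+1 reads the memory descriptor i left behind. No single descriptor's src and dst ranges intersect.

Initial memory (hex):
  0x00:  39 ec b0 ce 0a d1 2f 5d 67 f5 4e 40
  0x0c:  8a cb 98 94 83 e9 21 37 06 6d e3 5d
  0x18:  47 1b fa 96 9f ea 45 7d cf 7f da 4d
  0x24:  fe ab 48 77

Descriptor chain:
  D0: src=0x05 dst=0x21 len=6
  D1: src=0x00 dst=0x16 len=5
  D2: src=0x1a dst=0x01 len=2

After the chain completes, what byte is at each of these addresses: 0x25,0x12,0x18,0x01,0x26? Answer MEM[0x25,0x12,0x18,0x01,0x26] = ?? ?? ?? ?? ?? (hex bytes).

MEM[0x25,0x12,0x18,0x01,0x26] = f5 21 b0 0a 4e

#0 dst[0x21+6] := {0xd1,0x2f,0x5d,0x67,0xf5,0x4e}
#1 dst[0x16+5] := {0x39,0xec,0xb0,0xce,0x0a}
#2 dst[0x01+2] := {0x0a,0x96}
query mem[0x25]=0xf5, mem[0x12]=0x21, mem[0x18]=0xb0, mem[0x01]=0x0a, mem[0x26]=0x4e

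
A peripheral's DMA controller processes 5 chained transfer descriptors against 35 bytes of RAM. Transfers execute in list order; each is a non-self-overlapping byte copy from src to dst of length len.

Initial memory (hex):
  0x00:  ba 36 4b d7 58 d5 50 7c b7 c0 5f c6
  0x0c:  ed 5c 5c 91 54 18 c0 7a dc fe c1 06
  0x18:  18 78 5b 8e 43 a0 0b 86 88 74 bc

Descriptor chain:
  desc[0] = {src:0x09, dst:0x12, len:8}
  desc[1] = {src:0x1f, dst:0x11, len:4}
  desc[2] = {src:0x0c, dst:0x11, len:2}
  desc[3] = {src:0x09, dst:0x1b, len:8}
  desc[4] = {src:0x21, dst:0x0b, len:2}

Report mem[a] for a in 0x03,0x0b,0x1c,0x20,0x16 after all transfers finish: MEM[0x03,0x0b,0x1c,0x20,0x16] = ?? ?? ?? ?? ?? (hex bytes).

#0 dst[0x12+8] := {0xc0,0x5f,0xc6,0xed,0x5c,0x5c,0x91,0x54}
#1 dst[0x11+4] := {0x86,0x88,0x74,0xbc}
#2 dst[0x11+2] := {0xed,0x5c}
#3 dst[0x1b+8] := {0xc0,0x5f,0xc6,0xed,0x5c,0x5c,0x91,0x54}
#4 dst[0x0b+2] := {0x91,0x54}
query mem[0x03]=0xd7, mem[0x0b]=0x91, mem[0x1c]=0x5f, mem[0x20]=0x5c, mem[0x16]=0x5c

MEM[0x03,0x0b,0x1c,0x20,0x16] = d7 91 5f 5c 5c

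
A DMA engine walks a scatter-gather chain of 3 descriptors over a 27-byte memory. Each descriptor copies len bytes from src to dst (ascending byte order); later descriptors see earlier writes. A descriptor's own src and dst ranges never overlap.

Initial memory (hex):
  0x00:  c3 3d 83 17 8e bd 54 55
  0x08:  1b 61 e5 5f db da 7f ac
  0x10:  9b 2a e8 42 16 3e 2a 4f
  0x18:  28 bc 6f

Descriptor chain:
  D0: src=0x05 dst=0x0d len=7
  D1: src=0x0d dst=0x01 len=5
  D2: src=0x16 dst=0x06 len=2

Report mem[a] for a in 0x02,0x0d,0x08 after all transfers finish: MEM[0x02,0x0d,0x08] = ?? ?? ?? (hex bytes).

#0 dst[0x0d+7] := {0xbd,0x54,0x55,0x1b,0x61,0xe5,0x5f}
#1 dst[0x01+5] := {0xbd,0x54,0x55,0x1b,0x61}
#2 dst[0x06+2] := {0x2a,0x4f}
query mem[0x02]=0x54, mem[0x0d]=0xbd, mem[0x08]=0x1b

MEM[0x02,0x0d,0x08] = 54 bd 1b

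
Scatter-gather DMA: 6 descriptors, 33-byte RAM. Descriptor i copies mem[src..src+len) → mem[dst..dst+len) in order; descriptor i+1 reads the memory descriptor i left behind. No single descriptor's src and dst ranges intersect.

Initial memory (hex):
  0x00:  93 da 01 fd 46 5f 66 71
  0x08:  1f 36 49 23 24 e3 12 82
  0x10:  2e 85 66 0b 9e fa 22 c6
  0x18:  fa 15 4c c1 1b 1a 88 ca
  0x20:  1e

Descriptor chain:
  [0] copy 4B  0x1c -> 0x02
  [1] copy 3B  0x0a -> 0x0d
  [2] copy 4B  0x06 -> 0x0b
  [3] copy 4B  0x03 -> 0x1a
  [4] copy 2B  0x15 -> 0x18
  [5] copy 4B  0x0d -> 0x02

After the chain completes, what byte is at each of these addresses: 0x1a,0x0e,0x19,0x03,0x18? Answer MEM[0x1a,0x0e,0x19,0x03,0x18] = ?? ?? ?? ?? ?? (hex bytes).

MEM[0x1a,0x0e,0x19,0x03,0x18] = 1a 36 22 36 fa

#0 dst[0x02+4] := {0x1b,0x1a,0x88,0xca}
#1 dst[0x0d+3] := {0x49,0x23,0x24}
#2 dst[0x0b+4] := {0x66,0x71,0x1f,0x36}
#3 dst[0x1a+4] := {0x1a,0x88,0xca,0x66}
#4 dst[0x18+2] := {0xfa,0x22}
#5 dst[0x02+4] := {0x1f,0x36,0x24,0x2e}
query mem[0x1a]=0x1a, mem[0x0e]=0x36, mem[0x19]=0x22, mem[0x03]=0x36, mem[0x18]=0xfa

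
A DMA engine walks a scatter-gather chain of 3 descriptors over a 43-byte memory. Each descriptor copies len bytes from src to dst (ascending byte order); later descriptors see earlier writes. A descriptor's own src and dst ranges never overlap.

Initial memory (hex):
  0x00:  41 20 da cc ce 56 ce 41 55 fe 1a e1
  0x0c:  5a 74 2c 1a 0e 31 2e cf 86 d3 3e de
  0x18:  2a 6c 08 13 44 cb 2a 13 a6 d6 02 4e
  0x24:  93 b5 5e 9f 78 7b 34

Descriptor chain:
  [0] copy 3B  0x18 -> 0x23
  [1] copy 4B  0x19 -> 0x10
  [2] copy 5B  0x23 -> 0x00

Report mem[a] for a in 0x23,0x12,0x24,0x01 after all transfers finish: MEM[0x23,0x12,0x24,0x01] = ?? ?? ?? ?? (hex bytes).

  after D0: wrote 3B at 0x23 = 2a6c08
  after D1: wrote 4B at 0x10 = 6c081344
  after D2: wrote 5B at 0x00 = 2a6c085e9f
query mem[0x23]=0x2a, mem[0x12]=0x13, mem[0x24]=0x6c, mem[0x01]=0x6c

MEM[0x23,0x12,0x24,0x01] = 2a 13 6c 6c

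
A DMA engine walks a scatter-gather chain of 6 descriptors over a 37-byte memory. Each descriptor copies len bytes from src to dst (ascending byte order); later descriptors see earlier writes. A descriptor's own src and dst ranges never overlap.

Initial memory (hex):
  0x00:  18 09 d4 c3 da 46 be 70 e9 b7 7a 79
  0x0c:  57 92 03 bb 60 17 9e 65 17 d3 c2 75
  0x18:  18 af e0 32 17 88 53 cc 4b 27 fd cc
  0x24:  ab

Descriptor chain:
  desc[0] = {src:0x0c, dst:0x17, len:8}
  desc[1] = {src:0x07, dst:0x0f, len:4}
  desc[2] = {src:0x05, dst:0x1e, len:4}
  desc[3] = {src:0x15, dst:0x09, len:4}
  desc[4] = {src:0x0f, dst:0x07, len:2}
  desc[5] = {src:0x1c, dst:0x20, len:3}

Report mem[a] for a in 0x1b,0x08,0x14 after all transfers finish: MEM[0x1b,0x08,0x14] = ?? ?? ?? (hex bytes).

MEM[0x1b,0x08,0x14] = 60 e9 17

  after D0: wrote 8B at 0x17 = 579203bb60179e65
  after D1: wrote 4B at 0x0f = 70e9b77a
  after D2: wrote 4B at 0x1e = 46be70e9
  after D3: wrote 4B at 0x09 = d3c25792
  after D4: wrote 2B at 0x07 = 70e9
  after D5: wrote 3B at 0x20 = 179e46
query mem[0x1b]=0x60, mem[0x08]=0xe9, mem[0x14]=0x17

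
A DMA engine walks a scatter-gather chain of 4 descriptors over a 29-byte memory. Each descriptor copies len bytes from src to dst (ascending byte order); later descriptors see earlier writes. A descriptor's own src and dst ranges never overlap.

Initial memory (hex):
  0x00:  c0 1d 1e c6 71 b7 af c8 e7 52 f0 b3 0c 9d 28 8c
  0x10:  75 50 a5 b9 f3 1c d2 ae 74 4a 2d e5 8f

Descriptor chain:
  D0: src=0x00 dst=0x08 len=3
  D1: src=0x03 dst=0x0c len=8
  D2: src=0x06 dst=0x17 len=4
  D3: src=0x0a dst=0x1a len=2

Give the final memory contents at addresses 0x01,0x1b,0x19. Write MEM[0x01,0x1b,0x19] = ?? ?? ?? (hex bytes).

MEM[0x01,0x1b,0x19] = 1d b3 c0

D0: mem[0x08..0x0a] <- [c0 1d 1e]
D1: mem[0x0c..0x13] <- [c6 71 b7 af c8 c0 1d 1e]
D2: mem[0x17..0x1a] <- [af c8 c0 1d]
D3: mem[0x1a..0x1b] <- [1e b3]
query mem[0x01]=0x1d, mem[0x1b]=0xb3, mem[0x19]=0xc0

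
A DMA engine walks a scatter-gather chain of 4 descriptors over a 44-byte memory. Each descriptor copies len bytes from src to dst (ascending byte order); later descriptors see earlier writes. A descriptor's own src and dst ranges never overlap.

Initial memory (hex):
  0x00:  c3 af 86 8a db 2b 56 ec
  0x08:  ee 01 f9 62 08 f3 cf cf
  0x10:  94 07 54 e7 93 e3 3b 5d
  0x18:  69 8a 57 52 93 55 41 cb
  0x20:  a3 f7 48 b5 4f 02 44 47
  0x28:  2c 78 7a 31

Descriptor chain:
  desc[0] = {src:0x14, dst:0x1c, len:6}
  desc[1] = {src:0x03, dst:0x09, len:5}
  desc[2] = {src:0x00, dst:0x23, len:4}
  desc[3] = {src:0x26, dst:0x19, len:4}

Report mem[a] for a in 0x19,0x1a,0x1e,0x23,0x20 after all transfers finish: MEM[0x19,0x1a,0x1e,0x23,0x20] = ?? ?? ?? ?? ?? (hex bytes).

MEM[0x19,0x1a,0x1e,0x23,0x20] = 8a 47 3b c3 69

D0: mem[0x1c..0x21] <- [93 e3 3b 5d 69 8a]
D1: mem[0x09..0x0d] <- [8a db 2b 56 ec]
D2: mem[0x23..0x26] <- [c3 af 86 8a]
D3: mem[0x19..0x1c] <- [8a 47 2c 78]
query mem[0x19]=0x8a, mem[0x1a]=0x47, mem[0x1e]=0x3b, mem[0x23]=0xc3, mem[0x20]=0x69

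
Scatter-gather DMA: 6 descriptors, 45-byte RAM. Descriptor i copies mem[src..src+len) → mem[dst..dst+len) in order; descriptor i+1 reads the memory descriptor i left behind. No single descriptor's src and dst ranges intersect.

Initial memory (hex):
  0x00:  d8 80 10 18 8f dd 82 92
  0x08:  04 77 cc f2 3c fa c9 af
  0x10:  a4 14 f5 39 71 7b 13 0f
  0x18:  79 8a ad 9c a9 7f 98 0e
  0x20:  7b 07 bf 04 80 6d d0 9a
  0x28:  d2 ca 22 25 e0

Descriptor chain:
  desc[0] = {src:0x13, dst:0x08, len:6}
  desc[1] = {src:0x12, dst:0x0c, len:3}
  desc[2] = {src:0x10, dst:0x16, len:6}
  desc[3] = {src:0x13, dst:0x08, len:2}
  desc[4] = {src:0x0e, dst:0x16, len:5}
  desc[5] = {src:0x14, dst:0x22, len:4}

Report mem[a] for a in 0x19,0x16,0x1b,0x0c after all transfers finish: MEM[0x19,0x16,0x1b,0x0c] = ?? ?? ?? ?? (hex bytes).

  after D0: wrote 6B at 0x08 = 39717b130f79
  after D1: wrote 3B at 0x0c = f53971
  after D2: wrote 6B at 0x16 = a414f539717b
  after D3: wrote 2B at 0x08 = 3971
  after D4: wrote 5B at 0x16 = 71afa414f5
  after D5: wrote 4B at 0x22 = 717b71af
query mem[0x19]=0x14, mem[0x16]=0x71, mem[0x1b]=0x7b, mem[0x0c]=0xf5

MEM[0x19,0x16,0x1b,0x0c] = 14 71 7b f5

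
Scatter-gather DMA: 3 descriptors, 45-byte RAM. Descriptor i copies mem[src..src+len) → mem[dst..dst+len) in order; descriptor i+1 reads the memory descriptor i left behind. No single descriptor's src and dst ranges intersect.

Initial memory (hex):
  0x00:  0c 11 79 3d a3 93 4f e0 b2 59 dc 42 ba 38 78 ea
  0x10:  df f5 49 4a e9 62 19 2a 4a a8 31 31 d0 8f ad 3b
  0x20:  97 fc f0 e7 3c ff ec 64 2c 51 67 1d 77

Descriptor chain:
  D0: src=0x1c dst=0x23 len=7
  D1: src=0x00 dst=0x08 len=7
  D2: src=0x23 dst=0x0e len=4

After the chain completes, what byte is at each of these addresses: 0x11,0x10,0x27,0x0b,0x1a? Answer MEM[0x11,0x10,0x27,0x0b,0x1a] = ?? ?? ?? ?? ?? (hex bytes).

  after D0: wrote 7B at 0x23 = d08fad3b97fcf0
  after D1: wrote 7B at 0x08 = 0c11793da3934f
  after D2: wrote 4B at 0x0e = d08fad3b
query mem[0x11]=0x3b, mem[0x10]=0xad, mem[0x27]=0x97, mem[0x0b]=0x3d, mem[0x1a]=0x31

MEM[0x11,0x10,0x27,0x0b,0x1a] = 3b ad 97 3d 31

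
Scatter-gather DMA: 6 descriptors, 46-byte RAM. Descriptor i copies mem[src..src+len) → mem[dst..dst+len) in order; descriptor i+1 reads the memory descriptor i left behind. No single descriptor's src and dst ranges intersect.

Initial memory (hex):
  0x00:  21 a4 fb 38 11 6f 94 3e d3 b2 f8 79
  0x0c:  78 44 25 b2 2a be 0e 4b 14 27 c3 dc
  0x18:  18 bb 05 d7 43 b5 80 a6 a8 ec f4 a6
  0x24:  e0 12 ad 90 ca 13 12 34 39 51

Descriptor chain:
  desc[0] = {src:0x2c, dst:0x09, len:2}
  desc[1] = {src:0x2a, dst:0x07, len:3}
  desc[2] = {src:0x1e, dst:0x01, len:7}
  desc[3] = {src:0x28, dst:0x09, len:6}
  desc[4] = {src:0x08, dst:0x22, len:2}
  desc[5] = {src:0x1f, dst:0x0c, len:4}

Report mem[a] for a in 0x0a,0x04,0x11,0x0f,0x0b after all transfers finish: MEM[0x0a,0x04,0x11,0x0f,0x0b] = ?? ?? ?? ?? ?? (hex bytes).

D0: mem[0x09..0x0a] <- [39 51]
D1: mem[0x07..0x09] <- [12 34 39]
D2: mem[0x01..0x07] <- [80 a6 a8 ec f4 a6 e0]
D3: mem[0x09..0x0e] <- [ca 13 12 34 39 51]
D4: mem[0x22..0x23] <- [34 ca]
D5: mem[0x0c..0x0f] <- [a6 a8 ec 34]
query mem[0x0a]=0x13, mem[0x04]=0xec, mem[0x11]=0xbe, mem[0x0f]=0x34, mem[0x0b]=0x12

MEM[0x0a,0x04,0x11,0x0f,0x0b] = 13 ec be 34 12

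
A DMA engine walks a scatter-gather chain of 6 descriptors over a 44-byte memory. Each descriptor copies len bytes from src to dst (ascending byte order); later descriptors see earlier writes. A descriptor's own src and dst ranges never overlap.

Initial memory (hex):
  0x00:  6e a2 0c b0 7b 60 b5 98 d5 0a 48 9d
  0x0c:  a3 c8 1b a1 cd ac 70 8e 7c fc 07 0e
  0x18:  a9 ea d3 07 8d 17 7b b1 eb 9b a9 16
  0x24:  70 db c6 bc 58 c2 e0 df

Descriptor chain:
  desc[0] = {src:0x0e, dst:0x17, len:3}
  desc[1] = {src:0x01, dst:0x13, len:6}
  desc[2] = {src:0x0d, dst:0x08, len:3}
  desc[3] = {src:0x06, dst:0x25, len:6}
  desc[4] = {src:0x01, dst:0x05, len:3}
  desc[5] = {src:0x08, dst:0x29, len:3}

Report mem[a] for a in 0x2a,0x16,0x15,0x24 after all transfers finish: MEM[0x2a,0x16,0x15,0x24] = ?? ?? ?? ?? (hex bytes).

MEM[0x2a,0x16,0x15,0x24] = 1b 7b b0 70

  after D0: wrote 3B at 0x17 = 1ba1cd
  after D1: wrote 6B at 0x13 = a20cb07b60b5
  after D2: wrote 3B at 0x08 = c81ba1
  after D3: wrote 6B at 0x25 = b598c81ba19d
  after D4: wrote 3B at 0x05 = a20cb0
  after D5: wrote 3B at 0x29 = c81ba1
query mem[0x2a]=0x1b, mem[0x16]=0x7b, mem[0x15]=0xb0, mem[0x24]=0x70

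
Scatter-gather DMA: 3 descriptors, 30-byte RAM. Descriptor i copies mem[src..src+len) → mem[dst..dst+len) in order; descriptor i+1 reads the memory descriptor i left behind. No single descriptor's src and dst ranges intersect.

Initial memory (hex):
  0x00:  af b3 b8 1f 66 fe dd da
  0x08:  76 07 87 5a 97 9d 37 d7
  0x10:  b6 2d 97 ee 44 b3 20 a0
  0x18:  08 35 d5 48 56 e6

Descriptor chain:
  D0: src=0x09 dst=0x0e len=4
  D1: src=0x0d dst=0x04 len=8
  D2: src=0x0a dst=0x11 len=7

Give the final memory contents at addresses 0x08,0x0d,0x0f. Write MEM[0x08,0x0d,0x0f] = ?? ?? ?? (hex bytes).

MEM[0x08,0x0d,0x0f] = 97 9d 87

  after D0: wrote 4B at 0x0e = 07875a97
  after D1: wrote 8B at 0x04 = 9d07875a9797ee44
  after D2: wrote 7B at 0x11 = ee44979d07875a
query mem[0x08]=0x97, mem[0x0d]=0x9d, mem[0x0f]=0x87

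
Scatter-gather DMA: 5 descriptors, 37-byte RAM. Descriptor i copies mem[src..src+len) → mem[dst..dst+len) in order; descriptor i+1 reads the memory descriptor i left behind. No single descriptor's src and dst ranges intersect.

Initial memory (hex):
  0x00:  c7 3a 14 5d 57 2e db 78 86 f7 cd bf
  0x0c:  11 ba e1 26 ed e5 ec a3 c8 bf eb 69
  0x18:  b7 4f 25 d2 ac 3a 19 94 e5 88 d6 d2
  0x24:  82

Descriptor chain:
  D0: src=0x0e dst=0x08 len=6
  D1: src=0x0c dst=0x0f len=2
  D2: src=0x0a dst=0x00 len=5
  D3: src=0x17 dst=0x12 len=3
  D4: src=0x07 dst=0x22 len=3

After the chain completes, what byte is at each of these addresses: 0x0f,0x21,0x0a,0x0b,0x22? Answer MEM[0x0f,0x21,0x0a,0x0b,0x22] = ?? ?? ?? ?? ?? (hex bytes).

  after D0: wrote 6B at 0x08 = e126ede5eca3
  after D1: wrote 2B at 0x0f = eca3
  after D2: wrote 5B at 0x00 = ede5eca3e1
  after D3: wrote 3B at 0x12 = 69b74f
  after D4: wrote 3B at 0x22 = 78e126
query mem[0x0f]=0xec, mem[0x21]=0x88, mem[0x0a]=0xed, mem[0x0b]=0xe5, mem[0x22]=0x78

MEM[0x0f,0x21,0x0a,0x0b,0x22] = ec 88 ed e5 78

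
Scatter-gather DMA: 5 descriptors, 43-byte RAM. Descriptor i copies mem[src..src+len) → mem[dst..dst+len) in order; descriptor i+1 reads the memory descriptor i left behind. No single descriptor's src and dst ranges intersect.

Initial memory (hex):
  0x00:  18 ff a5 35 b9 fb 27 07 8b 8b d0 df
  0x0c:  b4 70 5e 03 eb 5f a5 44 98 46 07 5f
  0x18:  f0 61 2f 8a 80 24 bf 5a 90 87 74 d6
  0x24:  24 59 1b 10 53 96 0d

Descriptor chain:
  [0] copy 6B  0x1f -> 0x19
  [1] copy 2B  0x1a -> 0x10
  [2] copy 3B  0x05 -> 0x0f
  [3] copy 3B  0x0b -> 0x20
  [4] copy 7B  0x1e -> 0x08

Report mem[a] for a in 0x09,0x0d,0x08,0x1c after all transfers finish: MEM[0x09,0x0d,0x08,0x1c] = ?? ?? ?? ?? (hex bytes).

D0: mem[0x19..0x1e] <- [5a 90 87 74 d6 24]
D1: mem[0x10..0x11] <- [90 87]
D2: mem[0x0f..0x11] <- [fb 27 07]
D3: mem[0x20..0x22] <- [df b4 70]
D4: mem[0x08..0x0e] <- [24 5a df b4 70 d6 24]
query mem[0x09]=0x5a, mem[0x0d]=0xd6, mem[0x08]=0x24, mem[0x1c]=0x74

MEM[0x09,0x0d,0x08,0x1c] = 5a d6 24 74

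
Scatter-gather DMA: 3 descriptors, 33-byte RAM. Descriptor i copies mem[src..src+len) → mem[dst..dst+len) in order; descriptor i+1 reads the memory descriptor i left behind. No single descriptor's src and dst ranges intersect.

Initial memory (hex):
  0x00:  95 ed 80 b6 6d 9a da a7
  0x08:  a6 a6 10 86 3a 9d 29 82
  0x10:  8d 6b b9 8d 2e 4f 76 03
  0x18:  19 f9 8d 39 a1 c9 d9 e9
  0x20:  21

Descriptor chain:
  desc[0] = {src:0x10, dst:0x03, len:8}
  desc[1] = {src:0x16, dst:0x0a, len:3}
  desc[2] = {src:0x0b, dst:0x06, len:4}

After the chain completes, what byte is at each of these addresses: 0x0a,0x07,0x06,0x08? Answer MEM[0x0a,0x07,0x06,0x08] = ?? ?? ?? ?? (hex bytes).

MEM[0x0a,0x07,0x06,0x08] = 76 19 03 9d

#0 dst[0x03+8] := {0x8d,0x6b,0xb9,0x8d,0x2e,0x4f,0x76,0x03}
#1 dst[0x0a+3] := {0x76,0x03,0x19}
#2 dst[0x06+4] := {0x03,0x19,0x9d,0x29}
query mem[0x0a]=0x76, mem[0x07]=0x19, mem[0x06]=0x03, mem[0x08]=0x9d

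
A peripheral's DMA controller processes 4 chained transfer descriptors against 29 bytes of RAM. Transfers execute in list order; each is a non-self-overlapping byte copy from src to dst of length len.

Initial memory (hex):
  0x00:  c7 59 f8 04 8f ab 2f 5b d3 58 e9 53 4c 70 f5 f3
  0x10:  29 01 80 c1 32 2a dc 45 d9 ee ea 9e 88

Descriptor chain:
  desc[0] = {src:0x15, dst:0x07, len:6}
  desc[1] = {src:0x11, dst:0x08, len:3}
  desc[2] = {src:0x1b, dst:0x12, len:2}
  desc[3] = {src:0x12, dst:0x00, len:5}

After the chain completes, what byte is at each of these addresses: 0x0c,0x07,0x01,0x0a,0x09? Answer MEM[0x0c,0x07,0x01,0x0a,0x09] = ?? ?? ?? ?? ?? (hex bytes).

#0 dst[0x07+6] := {0x2a,0xdc,0x45,0xd9,0xee,0xea}
#1 dst[0x08+3] := {0x01,0x80,0xc1}
#2 dst[0x12+2] := {0x9e,0x88}
#3 dst[0x00+5] := {0x9e,0x88,0x32,0x2a,0xdc}
query mem[0x0c]=0xea, mem[0x07]=0x2a, mem[0x01]=0x88, mem[0x0a]=0xc1, mem[0x09]=0x80

MEM[0x0c,0x07,0x01,0x0a,0x09] = ea 2a 88 c1 80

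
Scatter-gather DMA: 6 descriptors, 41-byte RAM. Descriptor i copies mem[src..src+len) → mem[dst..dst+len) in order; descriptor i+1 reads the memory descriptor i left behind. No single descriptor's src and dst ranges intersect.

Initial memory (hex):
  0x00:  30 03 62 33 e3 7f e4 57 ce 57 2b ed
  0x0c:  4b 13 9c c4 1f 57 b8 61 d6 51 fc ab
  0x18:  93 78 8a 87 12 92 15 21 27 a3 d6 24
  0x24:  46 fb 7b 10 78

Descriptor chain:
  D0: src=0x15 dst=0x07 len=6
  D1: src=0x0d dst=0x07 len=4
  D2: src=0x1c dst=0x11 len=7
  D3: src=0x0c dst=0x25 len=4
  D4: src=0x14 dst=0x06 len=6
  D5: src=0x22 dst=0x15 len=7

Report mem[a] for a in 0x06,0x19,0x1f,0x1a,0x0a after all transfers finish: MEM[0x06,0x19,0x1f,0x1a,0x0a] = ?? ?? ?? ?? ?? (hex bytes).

D0: mem[0x07..0x0c] <- [51 fc ab 93 78 8a]
D1: mem[0x07..0x0a] <- [13 9c c4 1f]
D2: mem[0x11..0x17] <- [12 92 15 21 27 a3 d6]
D3: mem[0x25..0x28] <- [8a 13 9c c4]
D4: mem[0x06..0x0b] <- [21 27 a3 d6 93 78]
D5: mem[0x15..0x1b] <- [d6 24 46 8a 13 9c c4]
query mem[0x06]=0x21, mem[0x19]=0x13, mem[0x1f]=0x21, mem[0x1a]=0x9c, mem[0x0a]=0x93

MEM[0x06,0x19,0x1f,0x1a,0x0a] = 21 13 21 9c 93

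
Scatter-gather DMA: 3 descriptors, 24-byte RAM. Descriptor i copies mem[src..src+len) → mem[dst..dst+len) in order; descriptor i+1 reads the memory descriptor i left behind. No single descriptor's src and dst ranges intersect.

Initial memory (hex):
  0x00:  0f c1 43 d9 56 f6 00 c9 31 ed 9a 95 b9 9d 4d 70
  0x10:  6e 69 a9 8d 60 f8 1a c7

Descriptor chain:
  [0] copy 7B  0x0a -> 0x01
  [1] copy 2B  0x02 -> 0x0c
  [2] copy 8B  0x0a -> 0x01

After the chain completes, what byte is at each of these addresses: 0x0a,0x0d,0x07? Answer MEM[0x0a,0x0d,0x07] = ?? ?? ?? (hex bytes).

MEM[0x0a,0x0d,0x07] = 9a b9 6e

#0 dst[0x01+7] := {0x9a,0x95,0xb9,0x9d,0x4d,0x70,0x6e}
#1 dst[0x0c+2] := {0x95,0xb9}
#2 dst[0x01+8] := {0x9a,0x95,0x95,0xb9,0x4d,0x70,0x6e,0x69}
query mem[0x0a]=0x9a, mem[0x0d]=0xb9, mem[0x07]=0x6e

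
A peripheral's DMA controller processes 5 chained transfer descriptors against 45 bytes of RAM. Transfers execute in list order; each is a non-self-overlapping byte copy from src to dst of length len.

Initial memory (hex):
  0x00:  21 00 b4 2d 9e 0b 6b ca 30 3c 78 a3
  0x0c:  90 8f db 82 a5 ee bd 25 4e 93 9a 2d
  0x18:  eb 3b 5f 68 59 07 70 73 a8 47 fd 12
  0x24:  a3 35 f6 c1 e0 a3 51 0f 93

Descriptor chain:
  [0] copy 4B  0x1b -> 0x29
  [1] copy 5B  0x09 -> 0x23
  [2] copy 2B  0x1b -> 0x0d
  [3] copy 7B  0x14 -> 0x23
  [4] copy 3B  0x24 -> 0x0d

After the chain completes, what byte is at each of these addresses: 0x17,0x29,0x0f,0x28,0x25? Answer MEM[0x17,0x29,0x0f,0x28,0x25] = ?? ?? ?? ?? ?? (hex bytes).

MEM[0x17,0x29,0x0f,0x28,0x25] = 2d 5f 2d 3b 9a

D0: mem[0x29..0x2c] <- [68 59 07 70]
D1: mem[0x23..0x27] <- [3c 78 a3 90 8f]
D2: mem[0x0d..0x0e] <- [68 59]
D3: mem[0x23..0x29] <- [4e 93 9a 2d eb 3b 5f]
D4: mem[0x0d..0x0f] <- [93 9a 2d]
query mem[0x17]=0x2d, mem[0x29]=0x5f, mem[0x0f]=0x2d, mem[0x28]=0x3b, mem[0x25]=0x9a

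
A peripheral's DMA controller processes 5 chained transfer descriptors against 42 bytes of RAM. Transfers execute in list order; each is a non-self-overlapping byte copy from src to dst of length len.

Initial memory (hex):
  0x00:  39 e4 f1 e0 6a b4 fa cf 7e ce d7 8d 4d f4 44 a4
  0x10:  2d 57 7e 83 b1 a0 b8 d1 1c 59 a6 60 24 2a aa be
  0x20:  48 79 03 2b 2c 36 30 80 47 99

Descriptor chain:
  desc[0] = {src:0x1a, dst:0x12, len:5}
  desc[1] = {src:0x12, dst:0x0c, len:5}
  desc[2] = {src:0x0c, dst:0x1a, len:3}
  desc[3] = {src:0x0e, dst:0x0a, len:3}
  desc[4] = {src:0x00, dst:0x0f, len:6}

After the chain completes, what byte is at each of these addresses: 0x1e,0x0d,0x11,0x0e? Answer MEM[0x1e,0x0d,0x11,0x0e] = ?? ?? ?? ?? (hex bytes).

D0: mem[0x12..0x16] <- [a6 60 24 2a aa]
D1: mem[0x0c..0x10] <- [a6 60 24 2a aa]
D2: mem[0x1a..0x1c] <- [a6 60 24]
D3: mem[0x0a..0x0c] <- [24 2a aa]
D4: mem[0x0f..0x14] <- [39 e4 f1 e0 6a b4]
query mem[0x1e]=0xaa, mem[0x0d]=0x60, mem[0x11]=0xf1, mem[0x0e]=0x24

MEM[0x1e,0x0d,0x11,0x0e] = aa 60 f1 24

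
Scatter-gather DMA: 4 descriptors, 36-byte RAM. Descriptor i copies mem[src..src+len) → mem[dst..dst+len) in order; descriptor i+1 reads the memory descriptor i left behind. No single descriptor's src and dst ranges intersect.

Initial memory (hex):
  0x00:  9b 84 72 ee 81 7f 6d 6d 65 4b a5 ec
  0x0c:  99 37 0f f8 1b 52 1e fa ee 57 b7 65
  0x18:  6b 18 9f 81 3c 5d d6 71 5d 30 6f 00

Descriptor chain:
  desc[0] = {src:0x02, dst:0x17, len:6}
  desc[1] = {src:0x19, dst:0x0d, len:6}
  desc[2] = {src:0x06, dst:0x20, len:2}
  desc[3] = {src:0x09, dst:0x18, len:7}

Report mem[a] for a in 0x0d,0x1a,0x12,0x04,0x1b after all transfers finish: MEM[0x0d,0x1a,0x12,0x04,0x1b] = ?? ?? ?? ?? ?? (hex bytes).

MEM[0x0d,0x1a,0x12,0x04,0x1b] = 81 ec d6 81 99

D0: mem[0x17..0x1c] <- [72 ee 81 7f 6d 6d]
D1: mem[0x0d..0x12] <- [81 7f 6d 6d 5d d6]
D2: mem[0x20..0x21] <- [6d 6d]
D3: mem[0x18..0x1e] <- [4b a5 ec 99 81 7f 6d]
query mem[0x0d]=0x81, mem[0x1a]=0xec, mem[0x12]=0xd6, mem[0x04]=0x81, mem[0x1b]=0x99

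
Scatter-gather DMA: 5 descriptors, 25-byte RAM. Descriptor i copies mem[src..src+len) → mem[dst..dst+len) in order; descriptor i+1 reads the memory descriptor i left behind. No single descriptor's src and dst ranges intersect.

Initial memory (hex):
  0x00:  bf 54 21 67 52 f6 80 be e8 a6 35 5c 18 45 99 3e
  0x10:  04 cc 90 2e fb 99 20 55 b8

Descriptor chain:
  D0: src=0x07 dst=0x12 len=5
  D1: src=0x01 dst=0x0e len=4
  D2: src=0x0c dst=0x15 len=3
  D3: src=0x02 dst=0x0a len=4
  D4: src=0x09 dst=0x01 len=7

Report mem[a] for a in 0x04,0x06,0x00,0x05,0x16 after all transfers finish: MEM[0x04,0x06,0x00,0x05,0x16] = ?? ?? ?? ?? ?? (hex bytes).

  after D0: wrote 5B at 0x12 = bee8a6355c
  after D1: wrote 4B at 0x0e = 54216752
  after D2: wrote 3B at 0x15 = 184554
  after D3: wrote 4B at 0x0a = 216752f6
  after D4: wrote 7B at 0x01 = a6216752f65421
query mem[0x04]=0x52, mem[0x06]=0x54, mem[0x00]=0xbf, mem[0x05]=0xf6, mem[0x16]=0x45

MEM[0x04,0x06,0x00,0x05,0x16] = 52 54 bf f6 45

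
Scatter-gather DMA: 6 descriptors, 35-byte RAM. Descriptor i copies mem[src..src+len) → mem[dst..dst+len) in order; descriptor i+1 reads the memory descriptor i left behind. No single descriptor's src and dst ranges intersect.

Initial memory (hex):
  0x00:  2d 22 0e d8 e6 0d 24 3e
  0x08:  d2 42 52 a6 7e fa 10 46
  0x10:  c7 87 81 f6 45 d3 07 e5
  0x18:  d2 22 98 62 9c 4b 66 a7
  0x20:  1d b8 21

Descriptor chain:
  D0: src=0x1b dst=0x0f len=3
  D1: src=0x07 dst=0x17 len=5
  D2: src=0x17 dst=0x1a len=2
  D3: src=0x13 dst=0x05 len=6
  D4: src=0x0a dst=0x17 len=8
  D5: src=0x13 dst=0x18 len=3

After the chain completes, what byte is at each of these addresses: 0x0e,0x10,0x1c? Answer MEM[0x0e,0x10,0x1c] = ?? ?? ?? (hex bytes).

MEM[0x0e,0x10,0x1c] = 10 9c 62

  after D0: wrote 3B at 0x0f = 629c4b
  after D1: wrote 5B at 0x17 = 3ed24252a6
  after D2: wrote 2B at 0x1a = 3ed2
  after D3: wrote 6B at 0x05 = f645d3073ed2
  after D4: wrote 8B at 0x17 = d2a67efa10629c4b
  after D5: wrote 3B at 0x18 = f645d3
query mem[0x0e]=0x10, mem[0x10]=0x9c, mem[0x1c]=0x62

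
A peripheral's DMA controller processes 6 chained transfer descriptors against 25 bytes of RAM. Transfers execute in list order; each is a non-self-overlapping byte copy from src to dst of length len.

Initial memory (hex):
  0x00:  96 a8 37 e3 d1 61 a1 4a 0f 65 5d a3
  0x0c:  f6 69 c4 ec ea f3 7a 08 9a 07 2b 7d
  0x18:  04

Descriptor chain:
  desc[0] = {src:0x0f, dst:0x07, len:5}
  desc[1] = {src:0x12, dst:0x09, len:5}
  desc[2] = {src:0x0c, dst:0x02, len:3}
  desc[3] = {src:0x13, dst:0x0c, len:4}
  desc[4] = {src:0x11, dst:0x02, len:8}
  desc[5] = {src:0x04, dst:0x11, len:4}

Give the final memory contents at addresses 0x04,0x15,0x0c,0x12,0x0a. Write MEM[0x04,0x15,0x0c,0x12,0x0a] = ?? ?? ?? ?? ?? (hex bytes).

D0: mem[0x07..0x0b] <- [ec ea f3 7a 08]
D1: mem[0x09..0x0d] <- [7a 08 9a 07 2b]
D2: mem[0x02..0x04] <- [07 2b c4]
D3: mem[0x0c..0x0f] <- [08 9a 07 2b]
D4: mem[0x02..0x09] <- [f3 7a 08 9a 07 2b 7d 04]
D5: mem[0x11..0x14] <- [08 9a 07 2b]
query mem[0x04]=0x08, mem[0x15]=0x07, mem[0x0c]=0x08, mem[0x12]=0x9a, mem[0x0a]=0x08

MEM[0x04,0x15,0x0c,0x12,0x0a] = 08 07 08 9a 08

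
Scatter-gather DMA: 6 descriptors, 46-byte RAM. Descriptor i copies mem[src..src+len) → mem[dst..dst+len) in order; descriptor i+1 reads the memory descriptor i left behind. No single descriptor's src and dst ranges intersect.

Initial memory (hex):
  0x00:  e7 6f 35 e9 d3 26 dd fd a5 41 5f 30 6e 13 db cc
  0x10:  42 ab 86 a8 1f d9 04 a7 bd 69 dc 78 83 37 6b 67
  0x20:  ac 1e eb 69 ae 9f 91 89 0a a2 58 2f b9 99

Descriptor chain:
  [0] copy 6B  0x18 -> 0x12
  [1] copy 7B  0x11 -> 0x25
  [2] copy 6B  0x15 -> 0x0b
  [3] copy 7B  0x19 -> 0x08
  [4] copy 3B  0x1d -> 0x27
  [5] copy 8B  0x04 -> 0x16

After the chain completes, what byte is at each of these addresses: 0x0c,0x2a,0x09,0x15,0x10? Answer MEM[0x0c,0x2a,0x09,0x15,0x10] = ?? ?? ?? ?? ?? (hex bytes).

#0 dst[0x12+6] := {0xbd,0x69,0xdc,0x78,0x83,0x37}
#1 dst[0x25+7] := {0xab,0xbd,0x69,0xdc,0x78,0x83,0x37}
#2 dst[0x0b+6] := {0x78,0x83,0x37,0xbd,0x69,0xdc}
#3 dst[0x08+7] := {0x69,0xdc,0x78,0x83,0x37,0x6b,0x67}
#4 dst[0x27+3] := {0x37,0x6b,0x67}
#5 dst[0x16+8] := {0xd3,0x26,0xdd,0xfd,0x69,0xdc,0x78,0x83}
query mem[0x0c]=0x37, mem[0x2a]=0x83, mem[0x09]=0xdc, mem[0x15]=0x78, mem[0x10]=0xdc

MEM[0x0c,0x2a,0x09,0x15,0x10] = 37 83 dc 78 dc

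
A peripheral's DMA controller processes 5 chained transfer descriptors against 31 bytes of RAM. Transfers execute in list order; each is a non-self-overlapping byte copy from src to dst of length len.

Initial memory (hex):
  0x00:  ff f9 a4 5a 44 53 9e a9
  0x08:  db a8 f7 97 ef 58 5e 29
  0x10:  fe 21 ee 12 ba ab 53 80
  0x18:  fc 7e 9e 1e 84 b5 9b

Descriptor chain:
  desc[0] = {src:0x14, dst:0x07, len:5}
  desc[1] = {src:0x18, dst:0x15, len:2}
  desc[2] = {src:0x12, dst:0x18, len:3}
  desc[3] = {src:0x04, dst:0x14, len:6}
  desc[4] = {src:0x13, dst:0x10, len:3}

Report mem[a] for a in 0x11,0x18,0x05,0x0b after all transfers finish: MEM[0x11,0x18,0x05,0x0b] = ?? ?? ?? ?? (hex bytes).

  after D0: wrote 5B at 0x07 = baab5380fc
  after D1: wrote 2B at 0x15 = fc7e
  after D2: wrote 3B at 0x18 = ee12ba
  after D3: wrote 6B at 0x14 = 44539ebaab53
  after D4: wrote 3B at 0x10 = 124453
query mem[0x11]=0x44, mem[0x18]=0xab, mem[0x05]=0x53, mem[0x0b]=0xfc

MEM[0x11,0x18,0x05,0x0b] = 44 ab 53 fc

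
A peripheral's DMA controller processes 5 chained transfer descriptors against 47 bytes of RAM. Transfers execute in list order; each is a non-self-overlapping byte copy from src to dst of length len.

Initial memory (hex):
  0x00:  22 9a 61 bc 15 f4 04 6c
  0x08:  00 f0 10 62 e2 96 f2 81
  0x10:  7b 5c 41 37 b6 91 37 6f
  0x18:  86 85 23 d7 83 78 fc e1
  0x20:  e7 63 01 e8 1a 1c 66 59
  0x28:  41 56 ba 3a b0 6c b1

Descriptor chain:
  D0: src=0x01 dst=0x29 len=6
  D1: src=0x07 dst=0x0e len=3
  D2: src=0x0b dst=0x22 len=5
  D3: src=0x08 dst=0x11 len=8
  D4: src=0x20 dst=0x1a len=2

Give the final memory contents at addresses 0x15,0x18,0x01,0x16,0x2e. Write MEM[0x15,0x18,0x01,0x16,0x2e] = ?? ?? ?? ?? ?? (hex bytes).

MEM[0x15,0x18,0x01,0x16,0x2e] = e2 00 9a 96 04

[0] 0x01->0x29 len=6 : 9a 61 bc 15 f4 04
[1] 0x07->0x0e len=3 : 6c 00 f0
[2] 0x0b->0x22 len=5 : 62 e2 96 6c 00
[3] 0x08->0x11 len=8 : 00 f0 10 62 e2 96 6c 00
[4] 0x20->0x1a len=2 : e7 63
query mem[0x15]=0xe2, mem[0x18]=0x00, mem[0x01]=0x9a, mem[0x16]=0x96, mem[0x2e]=0x04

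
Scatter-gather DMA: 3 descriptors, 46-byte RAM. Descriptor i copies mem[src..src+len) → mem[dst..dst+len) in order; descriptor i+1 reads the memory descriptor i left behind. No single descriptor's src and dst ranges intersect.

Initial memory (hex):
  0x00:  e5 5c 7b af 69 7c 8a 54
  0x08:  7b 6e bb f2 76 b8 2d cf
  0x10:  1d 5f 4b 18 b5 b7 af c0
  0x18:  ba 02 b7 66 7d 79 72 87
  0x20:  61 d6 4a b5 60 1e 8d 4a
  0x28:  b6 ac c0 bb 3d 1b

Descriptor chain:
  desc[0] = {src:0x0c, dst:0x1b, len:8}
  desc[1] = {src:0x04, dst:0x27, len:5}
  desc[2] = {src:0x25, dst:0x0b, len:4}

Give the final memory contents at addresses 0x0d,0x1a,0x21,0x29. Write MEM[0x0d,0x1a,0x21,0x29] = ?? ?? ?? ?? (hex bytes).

MEM[0x0d,0x1a,0x21,0x29] = 69 b7 4b 8a

D0: mem[0x1b..0x22] <- [76 b8 2d cf 1d 5f 4b 18]
D1: mem[0x27..0x2b] <- [69 7c 8a 54 7b]
D2: mem[0x0b..0x0e] <- [1e 8d 69 7c]
query mem[0x0d]=0x69, mem[0x1a]=0xb7, mem[0x21]=0x4b, mem[0x29]=0x8a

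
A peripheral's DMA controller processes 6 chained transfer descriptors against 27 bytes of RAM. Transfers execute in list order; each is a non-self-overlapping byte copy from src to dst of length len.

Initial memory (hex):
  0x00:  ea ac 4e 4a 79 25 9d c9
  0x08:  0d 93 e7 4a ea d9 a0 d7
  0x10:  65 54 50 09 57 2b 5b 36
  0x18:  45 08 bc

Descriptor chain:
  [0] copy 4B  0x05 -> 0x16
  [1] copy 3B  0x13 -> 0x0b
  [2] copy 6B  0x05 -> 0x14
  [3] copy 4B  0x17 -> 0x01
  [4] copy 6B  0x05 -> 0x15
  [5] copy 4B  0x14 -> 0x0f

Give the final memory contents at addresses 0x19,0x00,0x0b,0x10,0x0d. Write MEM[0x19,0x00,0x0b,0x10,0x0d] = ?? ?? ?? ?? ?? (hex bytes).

  after D0: wrote 4B at 0x16 = 259dc90d
  after D1: wrote 3B at 0x0b = 09572b
  after D2: wrote 6B at 0x14 = 259dc90d93e7
  after D3: wrote 4B at 0x01 = 0d93e7bc
  after D4: wrote 6B at 0x15 = 259dc90d93e7
  after D5: wrote 4B at 0x0f = 25259dc9
query mem[0x19]=0x93, mem[0x00]=0xea, mem[0x0b]=0x09, mem[0x10]=0x25, mem[0x0d]=0x2b

MEM[0x19,0x00,0x0b,0x10,0x0d] = 93 ea 09 25 2b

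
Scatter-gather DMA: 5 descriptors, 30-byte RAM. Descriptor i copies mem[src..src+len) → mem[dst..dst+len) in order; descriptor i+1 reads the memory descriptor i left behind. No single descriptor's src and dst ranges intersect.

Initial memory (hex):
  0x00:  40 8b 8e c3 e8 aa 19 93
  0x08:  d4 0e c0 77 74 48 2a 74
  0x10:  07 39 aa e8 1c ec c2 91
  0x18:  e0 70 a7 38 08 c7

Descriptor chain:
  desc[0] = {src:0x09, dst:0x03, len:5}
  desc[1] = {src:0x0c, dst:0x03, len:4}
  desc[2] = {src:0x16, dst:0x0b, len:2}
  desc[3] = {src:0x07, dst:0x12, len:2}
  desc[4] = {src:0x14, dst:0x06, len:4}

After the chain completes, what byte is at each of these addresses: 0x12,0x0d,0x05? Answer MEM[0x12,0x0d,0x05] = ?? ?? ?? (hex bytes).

MEM[0x12,0x0d,0x05] = 48 48 2a

  after D0: wrote 5B at 0x03 = 0ec0777448
  after D1: wrote 4B at 0x03 = 74482a74
  after D2: wrote 2B at 0x0b = c291
  after D3: wrote 2B at 0x12 = 48d4
  after D4: wrote 4B at 0x06 = 1cecc291
query mem[0x12]=0x48, mem[0x0d]=0x48, mem[0x05]=0x2a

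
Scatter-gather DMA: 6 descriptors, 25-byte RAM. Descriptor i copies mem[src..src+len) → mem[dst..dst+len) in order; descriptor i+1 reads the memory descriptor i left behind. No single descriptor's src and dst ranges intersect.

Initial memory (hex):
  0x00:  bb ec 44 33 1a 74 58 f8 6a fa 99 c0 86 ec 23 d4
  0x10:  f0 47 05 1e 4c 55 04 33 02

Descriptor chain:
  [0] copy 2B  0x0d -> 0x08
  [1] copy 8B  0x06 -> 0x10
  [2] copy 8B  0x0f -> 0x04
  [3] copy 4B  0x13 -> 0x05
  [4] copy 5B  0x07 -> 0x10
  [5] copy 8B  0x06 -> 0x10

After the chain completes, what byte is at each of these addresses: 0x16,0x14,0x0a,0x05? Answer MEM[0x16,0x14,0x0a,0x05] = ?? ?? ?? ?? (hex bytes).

MEM[0x16,0x14,0x0a,0x05] = 86 c0 c0 23

  after D0: wrote 2B at 0x08 = ec23
  after D1: wrote 8B at 0x10 = 58f8ec2399c086ec
  after D2: wrote 8B at 0x04 = d458f8ec2399c086
  after D3: wrote 4B at 0x05 = 2399c086
  after D4: wrote 5B at 0x10 = c08699c086
  after D5: wrote 8B at 0x10 = 99c08699c08686ec
query mem[0x16]=0x86, mem[0x14]=0xc0, mem[0x0a]=0xc0, mem[0x05]=0x23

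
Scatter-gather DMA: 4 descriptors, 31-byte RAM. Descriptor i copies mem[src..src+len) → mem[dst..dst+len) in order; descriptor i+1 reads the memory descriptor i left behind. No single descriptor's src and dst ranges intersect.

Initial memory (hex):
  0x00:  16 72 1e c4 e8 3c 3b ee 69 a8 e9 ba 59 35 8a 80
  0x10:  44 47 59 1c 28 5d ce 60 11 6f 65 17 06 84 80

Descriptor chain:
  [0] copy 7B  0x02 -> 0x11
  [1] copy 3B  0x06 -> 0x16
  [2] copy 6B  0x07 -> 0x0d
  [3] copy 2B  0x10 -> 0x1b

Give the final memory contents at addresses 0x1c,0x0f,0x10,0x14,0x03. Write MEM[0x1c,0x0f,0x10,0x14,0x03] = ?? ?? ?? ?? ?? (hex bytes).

#0 dst[0x11+7] := {0x1e,0xc4,0xe8,0x3c,0x3b,0xee,0x69}
#1 dst[0x16+3] := {0x3b,0xee,0x69}
#2 dst[0x0d+6] := {0xee,0x69,0xa8,0xe9,0xba,0x59}
#3 dst[0x1b+2] := {0xe9,0xba}
query mem[0x1c]=0xba, mem[0x0f]=0xa8, mem[0x10]=0xe9, mem[0x14]=0x3c, mem[0x03]=0xc4

MEM[0x1c,0x0f,0x10,0x14,0x03] = ba a8 e9 3c c4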